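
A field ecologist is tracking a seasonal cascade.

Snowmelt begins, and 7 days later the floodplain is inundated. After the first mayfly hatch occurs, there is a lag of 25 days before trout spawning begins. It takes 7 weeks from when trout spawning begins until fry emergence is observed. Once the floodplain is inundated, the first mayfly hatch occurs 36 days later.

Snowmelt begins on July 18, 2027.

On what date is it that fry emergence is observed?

November 12, 2027

Snowmelt begins: Jul 18, 2027.
The floodplain is inundated: Jul 18, 2027 + 7 days = Jul 25, 2027.
The first mayfly hatch occurs: Jul 25, 2027 + 36 days = Aug 30, 2027.
Trout spawning begins: Aug 30, 2027 + 25 days = Sep 24, 2027.
Fry emergence is observed: Sep 24, 2027 + 7 weeks = Nov 12, 2027.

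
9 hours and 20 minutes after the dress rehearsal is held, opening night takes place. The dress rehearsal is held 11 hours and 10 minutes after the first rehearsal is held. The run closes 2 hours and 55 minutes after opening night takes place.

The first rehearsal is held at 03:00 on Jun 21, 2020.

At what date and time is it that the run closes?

The first rehearsal is held: 03:00 Jun 21, 2020.
The dress rehearsal is held: 03:00 Jun 21, 2020 + 11h10m = 14:10 Jun 21, 2020.
Opening night takes place: 14:10 Jun 21, 2020 + 9h20m = 23:30 Jun 21, 2020.
The run closes: 23:30 Jun 21, 2020 + 2h55m = 02:25 Jun 22, 2020.

02:25 on Jun 22, 2020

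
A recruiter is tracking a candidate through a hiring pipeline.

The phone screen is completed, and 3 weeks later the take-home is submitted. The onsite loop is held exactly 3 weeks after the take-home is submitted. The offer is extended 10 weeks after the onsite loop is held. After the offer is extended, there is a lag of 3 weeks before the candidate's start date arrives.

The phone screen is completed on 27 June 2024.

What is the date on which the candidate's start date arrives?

The phone screen is completed: Jun 27, 2024.
The take-home is submitted: Jun 27, 2024 + 3 weeks = Jul 18, 2024.
The onsite loop is held: Jul 18, 2024 + 3 weeks = Aug 8, 2024.
The offer is extended: Aug 8, 2024 + 10 weeks = Oct 17, 2024.
The candidate's start date arrives: Oct 17, 2024 + 3 weeks = Nov 7, 2024.

7 November 2024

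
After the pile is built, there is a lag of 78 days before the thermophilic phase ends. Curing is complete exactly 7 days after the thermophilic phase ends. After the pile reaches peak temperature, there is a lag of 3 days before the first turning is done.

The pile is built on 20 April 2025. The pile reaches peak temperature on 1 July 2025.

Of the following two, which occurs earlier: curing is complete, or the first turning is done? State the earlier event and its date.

The pile is built: Apr 20, 2025.
The thermophilic phase ends: Apr 20, 2025 + 78 days = Jul 7, 2025.
Curing is complete: Jul 7, 2025 + 7 days = Jul 14, 2025.
The pile reaches peak temperature: Jul 1, 2025.
The first turning is done: Jul 1, 2025 + 3 days = Jul 4, 2025.
Comparing: curing is complete on Jul 14, 2025 vs the first turning is done on Jul 4, 2025. Earlier: the first turning is done.

The first turning is done — 4 July 2025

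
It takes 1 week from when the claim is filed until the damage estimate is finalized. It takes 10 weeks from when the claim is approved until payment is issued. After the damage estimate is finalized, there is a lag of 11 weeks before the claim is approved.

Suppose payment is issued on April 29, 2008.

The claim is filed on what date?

Payment is issued: Apr 29, 2008.
The claim is approved: Apr 29, 2008 − 10 weeks = Feb 19, 2008.
The damage estimate is finalized: Feb 19, 2008 − 11 weeks = Dec 4, 2007.
The claim is filed: Dec 4, 2007 − 1 week = Nov 27, 2007.

November 27, 2007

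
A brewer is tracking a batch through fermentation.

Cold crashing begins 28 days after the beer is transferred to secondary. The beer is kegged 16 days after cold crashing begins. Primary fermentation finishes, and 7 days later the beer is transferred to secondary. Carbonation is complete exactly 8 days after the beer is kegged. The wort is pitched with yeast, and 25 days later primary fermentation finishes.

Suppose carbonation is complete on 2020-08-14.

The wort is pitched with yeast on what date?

Carbonation is complete: Aug 14, 2020.
The beer is kegged: Aug 14, 2020 − 8 days = Aug 6, 2020.
Cold crashing begins: Aug 6, 2020 − 16 days = Jul 21, 2020.
The beer is transferred to secondary: Jul 21, 2020 − 28 days = Jun 23, 2020.
Primary fermentation finishes: Jun 23, 2020 − 7 days = Jun 16, 2020.
The wort is pitched with yeast: Jun 16, 2020 − 25 days = May 22, 2020.

2020-05-22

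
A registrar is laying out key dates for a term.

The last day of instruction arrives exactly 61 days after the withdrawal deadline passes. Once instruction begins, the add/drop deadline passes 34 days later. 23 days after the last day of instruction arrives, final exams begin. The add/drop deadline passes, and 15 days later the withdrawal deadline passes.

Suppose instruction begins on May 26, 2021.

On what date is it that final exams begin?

Instruction begins: May 26, 2021.
The add/drop deadline passes: May 26, 2021 + 34 days = Jun 29, 2021.
The withdrawal deadline passes: Jun 29, 2021 + 15 days = Jul 14, 2021.
The last day of instruction arrives: Jul 14, 2021 + 61 days = Sep 13, 2021.
Final exams begin: Sep 13, 2021 + 23 days = Oct 6, 2021.

Oct 6, 2021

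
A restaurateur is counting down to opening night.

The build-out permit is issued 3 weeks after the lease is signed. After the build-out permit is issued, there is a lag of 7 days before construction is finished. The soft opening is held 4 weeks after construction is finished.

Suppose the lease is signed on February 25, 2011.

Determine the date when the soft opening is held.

The lease is signed: Feb 25, 2011.
The build-out permit is issued: Feb 25, 2011 + 3 weeks = Mar 18, 2011.
Construction is finished: Mar 18, 2011 + 7 days = Mar 25, 2011.
The soft opening is held: Mar 25, 2011 + 4 weeks = Apr 22, 2011.

April 22, 2011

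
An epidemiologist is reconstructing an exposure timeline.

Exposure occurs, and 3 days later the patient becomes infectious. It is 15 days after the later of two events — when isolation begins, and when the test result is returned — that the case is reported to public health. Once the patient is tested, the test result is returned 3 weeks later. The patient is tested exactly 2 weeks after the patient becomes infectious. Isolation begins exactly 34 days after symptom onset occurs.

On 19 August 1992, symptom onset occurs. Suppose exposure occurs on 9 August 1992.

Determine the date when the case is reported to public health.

Symptom onset occurs: Aug 19, 1992.
Isolation begins: Aug 19, 1992 + 34 days = Sep 22, 1992.
Exposure occurs: Aug 9, 1992.
The patient becomes infectious: Aug 9, 1992 + 3 days = Aug 12, 1992.
The patient is tested: Aug 12, 1992 + 2 weeks = Aug 26, 1992.
The test result is returned: Aug 26, 1992 + 3 weeks = Sep 16, 1992.
Both prerequisites met — isolation begins (Sep 22, 1992), the test result is returned (Sep 16, 1992); the later is Sep 22, 1992.
The case is reported to public health: Sep 22, 1992 + 15 days = Oct 7, 1992.

7 October 1992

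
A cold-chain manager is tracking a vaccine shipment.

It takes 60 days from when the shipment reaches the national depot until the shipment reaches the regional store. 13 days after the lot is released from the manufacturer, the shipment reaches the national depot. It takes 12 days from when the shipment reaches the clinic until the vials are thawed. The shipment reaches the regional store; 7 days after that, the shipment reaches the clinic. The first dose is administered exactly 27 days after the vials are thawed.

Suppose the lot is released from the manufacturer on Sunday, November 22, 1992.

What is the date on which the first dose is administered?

The lot is released from the manufacturer: Nov 22, 1992.
The shipment reaches the national depot: Nov 22, 1992 + 13 days = Dec 5, 1992.
The shipment reaches the regional store: Dec 5, 1992 + 60 days = Feb 3, 1993.
The shipment reaches the clinic: Feb 3, 1993 + 7 days = Feb 10, 1993.
The vials are thawed: Feb 10, 1993 + 12 days = Feb 22, 1993.
The first dose is administered: Feb 22, 1993 + 27 days = Mar 21, 1993.

Sunday, March 21, 1993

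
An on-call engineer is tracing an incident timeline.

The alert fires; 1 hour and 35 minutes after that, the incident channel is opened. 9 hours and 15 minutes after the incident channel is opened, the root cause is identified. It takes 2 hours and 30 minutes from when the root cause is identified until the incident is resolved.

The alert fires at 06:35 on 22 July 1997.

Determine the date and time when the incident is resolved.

19:55 on 22 July 1997

The alert fires: 06:35 Jul 22, 1997.
The incident channel is opened: 06:35 Jul 22, 1997 + 1h35m = 08:10 Jul 22, 1997.
The root cause is identified: 08:10 Jul 22, 1997 + 9h15m = 17:25 Jul 22, 1997.
The incident is resolved: 17:25 Jul 22, 1997 + 2h30m = 19:55 Jul 22, 1997.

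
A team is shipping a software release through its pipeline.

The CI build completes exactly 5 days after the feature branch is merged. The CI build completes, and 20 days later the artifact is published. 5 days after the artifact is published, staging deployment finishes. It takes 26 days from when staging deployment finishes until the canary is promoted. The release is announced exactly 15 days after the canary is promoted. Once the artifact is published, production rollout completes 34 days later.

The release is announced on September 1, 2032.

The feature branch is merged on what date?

The release is announced: Sep 1, 2032.
The canary is promoted: Sep 1, 2032 − 15 days = Aug 17, 2032.
Staging deployment finishes: Aug 17, 2032 − 26 days = Jul 22, 2032.
The artifact is published: Jul 22, 2032 − 5 days = Jul 17, 2032.
The CI build completes: Jul 17, 2032 − 20 days = Jun 27, 2032.
The feature branch is merged: Jun 27, 2032 − 5 days = Jun 22, 2032.

June 22, 2032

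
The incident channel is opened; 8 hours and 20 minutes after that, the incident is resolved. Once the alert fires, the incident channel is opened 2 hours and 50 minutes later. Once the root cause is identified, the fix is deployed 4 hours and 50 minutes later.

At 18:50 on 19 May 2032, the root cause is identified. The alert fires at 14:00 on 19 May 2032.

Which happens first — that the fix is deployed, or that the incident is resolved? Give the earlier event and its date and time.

The fix is deployed — 23:40 on 19 May 2032

The root cause is identified: 18:50 May 19, 2032.
The fix is deployed: 18:50 May 19, 2032 + 4h50m = 23:40 May 19, 2032.
The alert fires: 14:00 May 19, 2032.
The incident channel is opened: 14:00 May 19, 2032 + 2h50m = 16:50 May 19, 2032.
The incident is resolved: 16:50 May 19, 2032 + 8h20m = 01:10 May 20, 2032.
Comparing: the fix is deployed at 23:40 May 19, 2032 vs the incident is resolved at 01:10 May 20, 2032. Earlier: the fix is deployed.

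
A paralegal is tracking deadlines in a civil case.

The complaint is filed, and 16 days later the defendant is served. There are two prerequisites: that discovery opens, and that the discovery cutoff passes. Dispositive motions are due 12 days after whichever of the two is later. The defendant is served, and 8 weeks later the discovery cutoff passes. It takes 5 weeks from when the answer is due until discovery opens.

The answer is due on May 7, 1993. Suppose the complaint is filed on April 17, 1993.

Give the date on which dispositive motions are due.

July 10, 1993

The answer is due: May 7, 1993.
Discovery opens: May 7, 1993 + 5 weeks = Jun 11, 1993.
The complaint is filed: Apr 17, 1993.
The defendant is served: Apr 17, 1993 + 16 days = May 3, 1993.
The discovery cutoff passes: May 3, 1993 + 8 weeks = Jun 28, 1993.
Both prerequisites met — discovery opens (Jun 11, 1993), the discovery cutoff passes (Jun 28, 1993); the later is Jun 28, 1993.
Dispositive motions are due: Jun 28, 1993 + 12 days = Jul 10, 1993.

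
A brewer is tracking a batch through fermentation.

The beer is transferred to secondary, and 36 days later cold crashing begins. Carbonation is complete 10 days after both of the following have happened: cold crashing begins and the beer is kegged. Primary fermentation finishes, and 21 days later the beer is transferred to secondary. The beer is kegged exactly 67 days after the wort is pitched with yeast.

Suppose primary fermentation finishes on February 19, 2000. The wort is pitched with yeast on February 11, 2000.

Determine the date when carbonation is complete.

Primary fermentation finishes: Feb 19, 2000.
The beer is transferred to secondary: Feb 19, 2000 + 21 days = Mar 11, 2000.
Cold crashing begins: Mar 11, 2000 + 36 days = Apr 16, 2000.
The wort is pitched with yeast: Feb 11, 2000.
The beer is kegged: Feb 11, 2000 + 67 days = Apr 18, 2000.
Both prerequisites met — cold crashing begins (Apr 16, 2000), the beer is kegged (Apr 18, 2000); the later is Apr 18, 2000.
Carbonation is complete: Apr 18, 2000 + 10 days = Apr 28, 2000.

April 28, 2000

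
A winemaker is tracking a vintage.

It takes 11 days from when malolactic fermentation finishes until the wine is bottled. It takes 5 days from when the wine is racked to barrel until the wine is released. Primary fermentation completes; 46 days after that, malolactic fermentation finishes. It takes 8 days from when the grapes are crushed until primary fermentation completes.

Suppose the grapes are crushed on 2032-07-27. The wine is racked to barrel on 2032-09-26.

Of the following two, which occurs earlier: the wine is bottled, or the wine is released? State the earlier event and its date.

The wine is bottled — 2032-09-30

The grapes are crushed: Jul 27, 2032.
Primary fermentation completes: Jul 27, 2032 + 8 days = Aug 4, 2032.
Malolactic fermentation finishes: Aug 4, 2032 + 46 days = Sep 19, 2032.
The wine is bottled: Sep 19, 2032 + 11 days = Sep 30, 2032.
The wine is racked to barrel: Sep 26, 2032.
The wine is released: Sep 26, 2032 + 5 days = Oct 1, 2032.
Comparing: the wine is bottled on Sep 30, 2032 vs the wine is released on Oct 1, 2032. Earlier: the wine is bottled.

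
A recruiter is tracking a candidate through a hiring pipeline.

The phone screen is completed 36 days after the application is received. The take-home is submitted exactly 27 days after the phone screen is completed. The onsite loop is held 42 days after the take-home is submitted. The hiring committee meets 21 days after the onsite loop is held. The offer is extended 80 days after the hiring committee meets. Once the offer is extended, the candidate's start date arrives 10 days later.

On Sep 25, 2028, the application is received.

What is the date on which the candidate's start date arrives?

The application is received: Sep 25, 2028.
The phone screen is completed: Sep 25, 2028 + 36 days = Oct 31, 2028.
The take-home is submitted: Oct 31, 2028 + 27 days = Nov 27, 2028.
The onsite loop is held: Nov 27, 2028 + 42 days = Jan 8, 2029.
The hiring committee meets: Jan 8, 2029 + 21 days = Jan 29, 2029.
The offer is extended: Jan 29, 2029 + 80 days = Apr 19, 2029.
The candidate's start date arrives: Apr 19, 2029 + 10 days = Apr 29, 2029.

Apr 29, 2029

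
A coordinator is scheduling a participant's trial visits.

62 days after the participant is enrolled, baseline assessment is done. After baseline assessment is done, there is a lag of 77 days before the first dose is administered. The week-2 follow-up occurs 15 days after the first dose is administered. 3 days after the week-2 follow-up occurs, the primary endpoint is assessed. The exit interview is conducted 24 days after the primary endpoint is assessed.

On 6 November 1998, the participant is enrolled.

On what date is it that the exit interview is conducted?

6 May 1999

The participant is enrolled: Nov 6, 1998.
Baseline assessment is done: Nov 6, 1998 + 62 days = Jan 7, 1999.
The first dose is administered: Jan 7, 1999 + 77 days = Mar 25, 1999.
The week-2 follow-up occurs: Mar 25, 1999 + 15 days = Apr 9, 1999.
The primary endpoint is assessed: Apr 9, 1999 + 3 days = Apr 12, 1999.
The exit interview is conducted: Apr 12, 1999 + 24 days = May 6, 1999.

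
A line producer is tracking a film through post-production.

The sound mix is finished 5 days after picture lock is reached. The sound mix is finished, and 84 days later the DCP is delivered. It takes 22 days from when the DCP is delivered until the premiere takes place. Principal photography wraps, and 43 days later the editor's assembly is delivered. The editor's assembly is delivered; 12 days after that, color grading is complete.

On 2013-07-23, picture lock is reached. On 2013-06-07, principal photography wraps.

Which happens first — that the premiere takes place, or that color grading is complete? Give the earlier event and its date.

Picture lock is reached: Jul 23, 2013.
The sound mix is finished: Jul 23, 2013 + 5 days = Jul 28, 2013.
The DCP is delivered: Jul 28, 2013 + 84 days = Oct 20, 2013.
The premiere takes place: Oct 20, 2013 + 22 days = Nov 11, 2013.
Principal photography wraps: Jun 7, 2013.
The editor's assembly is delivered: Jun 7, 2013 + 43 days = Jul 20, 2013.
Color grading is complete: Jul 20, 2013 + 12 days = Aug 1, 2013.
Comparing: the premiere takes place on Nov 11, 2013 vs color grading is complete on Aug 1, 2013. Earlier: color grading is complete.

Color grading is complete — 2013-08-01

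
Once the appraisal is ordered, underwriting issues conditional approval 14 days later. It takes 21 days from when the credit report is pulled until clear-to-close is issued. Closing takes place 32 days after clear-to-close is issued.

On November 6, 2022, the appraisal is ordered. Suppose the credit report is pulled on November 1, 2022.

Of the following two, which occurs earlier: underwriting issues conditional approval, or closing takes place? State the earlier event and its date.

Underwriting issues conditional approval — November 20, 2022

The appraisal is ordered: Nov 6, 2022.
Underwriting issues conditional approval: Nov 6, 2022 + 14 days = Nov 20, 2022.
The credit report is pulled: Nov 1, 2022.
Clear-to-close is issued: Nov 1, 2022 + 21 days = Nov 22, 2022.
Closing takes place: Nov 22, 2022 + 32 days = Dec 24, 2022.
Comparing: underwriting issues conditional approval on Nov 20, 2022 vs closing takes place on Dec 24, 2022. Earlier: underwriting issues conditional approval.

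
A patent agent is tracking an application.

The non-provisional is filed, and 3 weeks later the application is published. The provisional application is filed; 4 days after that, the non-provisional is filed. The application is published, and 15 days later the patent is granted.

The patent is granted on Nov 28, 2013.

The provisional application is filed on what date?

The patent is granted: Nov 28, 2013.
The application is published: Nov 28, 2013 − 15 days = Nov 13, 2013.
The non-provisional is filed: Nov 13, 2013 − 3 weeks = Oct 23, 2013.
The provisional application is filed: Oct 23, 2013 − 4 days = Oct 19, 2013.

Oct 19, 2013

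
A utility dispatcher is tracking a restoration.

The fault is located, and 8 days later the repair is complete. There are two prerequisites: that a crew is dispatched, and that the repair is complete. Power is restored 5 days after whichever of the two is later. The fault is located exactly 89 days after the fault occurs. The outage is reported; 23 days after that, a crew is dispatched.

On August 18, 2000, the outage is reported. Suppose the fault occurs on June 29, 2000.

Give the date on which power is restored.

The outage is reported: Aug 18, 2000.
A crew is dispatched: Aug 18, 2000 + 23 days = Sep 10, 2000.
The fault occurs: Jun 29, 2000.
The fault is located: Jun 29, 2000 + 89 days = Sep 26, 2000.
The repair is complete: Sep 26, 2000 + 8 days = Oct 4, 2000.
Both prerequisites met — a crew is dispatched (Sep 10, 2000), the repair is complete (Oct 4, 2000); the later is Oct 4, 2000.
Power is restored: Oct 4, 2000 + 5 days = Oct 9, 2000.

October 9, 2000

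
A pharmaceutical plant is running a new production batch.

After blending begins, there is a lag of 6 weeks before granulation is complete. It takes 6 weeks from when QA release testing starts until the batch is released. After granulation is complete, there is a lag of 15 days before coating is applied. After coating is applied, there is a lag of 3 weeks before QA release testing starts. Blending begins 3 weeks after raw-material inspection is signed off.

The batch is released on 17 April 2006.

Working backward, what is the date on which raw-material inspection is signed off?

The batch is released: Apr 17, 2006.
QA release testing starts: Apr 17, 2006 − 6 weeks = Mar 6, 2006.
Coating is applied: Mar 6, 2006 − 3 weeks = Feb 13, 2006.
Granulation is complete: Feb 13, 2006 − 15 days = Jan 29, 2006.
Blending begins: Jan 29, 2006 − 6 weeks = Dec 18, 2005.
Raw-material inspection is signed off: Dec 18, 2005 − 3 weeks = Nov 27, 2005.

27 November 2005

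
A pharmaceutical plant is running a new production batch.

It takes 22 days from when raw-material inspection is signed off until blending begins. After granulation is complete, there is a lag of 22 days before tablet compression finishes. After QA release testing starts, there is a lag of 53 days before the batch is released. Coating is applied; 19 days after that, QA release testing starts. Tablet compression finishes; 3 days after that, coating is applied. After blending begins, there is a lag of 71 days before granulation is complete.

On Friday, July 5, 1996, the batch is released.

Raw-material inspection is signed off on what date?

The batch is released: Jul 5, 1996.
QA release testing starts: Jul 5, 1996 − 53 days = May 13, 1996.
Coating is applied: May 13, 1996 − 19 days = Apr 24, 1996.
Tablet compression finishes: Apr 24, 1996 − 3 days = Apr 21, 1996.
Granulation is complete: Apr 21, 1996 − 22 days = Mar 30, 1996.
Blending begins: Mar 30, 1996 − 71 days = Jan 19, 1996.
Raw-material inspection is signed off: Jan 19, 1996 − 22 days = Dec 28, 1995.

Thursday, December 28, 1995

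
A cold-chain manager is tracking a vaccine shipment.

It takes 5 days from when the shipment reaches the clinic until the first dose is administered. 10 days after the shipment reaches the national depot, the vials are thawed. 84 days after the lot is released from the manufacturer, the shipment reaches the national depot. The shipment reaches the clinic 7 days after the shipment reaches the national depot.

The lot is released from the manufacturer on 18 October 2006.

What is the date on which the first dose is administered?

The lot is released from the manufacturer: Oct 18, 2006.
The shipment reaches the national depot: Oct 18, 2006 + 84 days = Jan 10, 2007.
The shipment reaches the clinic: Jan 10, 2007 + 7 days = Jan 17, 2007.
The first dose is administered: Jan 17, 2007 + 5 days = Jan 22, 2007.

22 January 2007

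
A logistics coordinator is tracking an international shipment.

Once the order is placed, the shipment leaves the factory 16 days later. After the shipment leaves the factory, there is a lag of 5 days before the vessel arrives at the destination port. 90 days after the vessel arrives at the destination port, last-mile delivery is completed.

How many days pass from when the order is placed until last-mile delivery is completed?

Causal path: the order is placed → the shipment leaves the factory → the vessel arrives at the destination port → last-mile delivery is completed.
Total delay along the path: 16 + 5 + 90 = 111 days.

111 days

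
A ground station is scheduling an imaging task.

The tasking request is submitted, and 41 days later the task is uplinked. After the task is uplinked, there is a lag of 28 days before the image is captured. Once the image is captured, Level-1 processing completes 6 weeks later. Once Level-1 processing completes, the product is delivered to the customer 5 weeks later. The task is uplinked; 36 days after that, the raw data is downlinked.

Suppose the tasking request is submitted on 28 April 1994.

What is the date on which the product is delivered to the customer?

21 September 1994

The tasking request is submitted: Apr 28, 1994.
The task is uplinked: Apr 28, 1994 + 41 days = Jun 8, 1994.
The image is captured: Jun 8, 1994 + 28 days = Jul 6, 1994.
Level-1 processing completes: Jul 6, 1994 + 6 weeks = Aug 17, 1994.
The product is delivered to the customer: Aug 17, 1994 + 5 weeks = Sep 21, 1994.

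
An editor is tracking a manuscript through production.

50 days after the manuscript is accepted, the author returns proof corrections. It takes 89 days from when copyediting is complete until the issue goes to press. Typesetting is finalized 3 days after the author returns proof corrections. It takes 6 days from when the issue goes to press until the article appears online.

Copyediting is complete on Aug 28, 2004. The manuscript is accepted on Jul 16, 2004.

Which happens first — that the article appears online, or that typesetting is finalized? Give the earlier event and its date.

Typesetting is finalized — Sep 7, 2004

Copyediting is complete: Aug 28, 2004.
The issue goes to press: Aug 28, 2004 + 89 days = Nov 25, 2004.
The article appears online: Nov 25, 2004 + 6 days = Dec 1, 2004.
The manuscript is accepted: Jul 16, 2004.
The author returns proof corrections: Jul 16, 2004 + 50 days = Sep 4, 2004.
Typesetting is finalized: Sep 4, 2004 + 3 days = Sep 7, 2004.
Comparing: the article appears online on Dec 1, 2004 vs typesetting is finalized on Sep 7, 2004. Earlier: typesetting is finalized.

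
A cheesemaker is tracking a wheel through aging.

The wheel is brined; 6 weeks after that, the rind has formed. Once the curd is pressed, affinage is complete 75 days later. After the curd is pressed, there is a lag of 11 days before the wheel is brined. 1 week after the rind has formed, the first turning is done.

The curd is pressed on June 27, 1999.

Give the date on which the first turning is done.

August 26, 1999

The curd is pressed: Jun 27, 1999.
The wheel is brined: Jun 27, 1999 + 11 days = Jul 8, 1999.
The rind has formed: Jul 8, 1999 + 6 weeks = Aug 19, 1999.
The first turning is done: Aug 19, 1999 + 1 week = Aug 26, 1999.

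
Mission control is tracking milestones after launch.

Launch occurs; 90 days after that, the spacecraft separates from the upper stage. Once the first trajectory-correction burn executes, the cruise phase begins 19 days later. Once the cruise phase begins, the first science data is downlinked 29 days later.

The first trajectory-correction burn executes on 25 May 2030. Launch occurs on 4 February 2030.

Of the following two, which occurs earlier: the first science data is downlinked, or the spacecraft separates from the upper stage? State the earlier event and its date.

The first trajectory-correction burn executes: May 25, 2030.
The cruise phase begins: May 25, 2030 + 19 days = Jun 13, 2030.
The first science data is downlinked: Jun 13, 2030 + 29 days = Jul 12, 2030.
Launch occurs: Feb 4, 2030.
The spacecraft separates from the upper stage: Feb 4, 2030 + 90 days = May 5, 2030.
Comparing: the first science data is downlinked on Jul 12, 2030 vs the spacecraft separates from the upper stage on May 5, 2030. Earlier: the spacecraft separates from the upper stage.

The spacecraft separates from the upper stage — 5 May 2030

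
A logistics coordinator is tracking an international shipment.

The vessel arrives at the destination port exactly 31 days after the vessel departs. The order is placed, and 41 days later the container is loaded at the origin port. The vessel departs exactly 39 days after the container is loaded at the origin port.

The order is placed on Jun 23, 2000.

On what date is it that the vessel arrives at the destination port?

The order is placed: Jun 23, 2000.
The container is loaded at the origin port: Jun 23, 2000 + 41 days = Aug 3, 2000.
The vessel departs: Aug 3, 2000 + 39 days = Sep 11, 2000.
The vessel arrives at the destination port: Sep 11, 2000 + 31 days = Oct 12, 2000.

Oct 12, 2000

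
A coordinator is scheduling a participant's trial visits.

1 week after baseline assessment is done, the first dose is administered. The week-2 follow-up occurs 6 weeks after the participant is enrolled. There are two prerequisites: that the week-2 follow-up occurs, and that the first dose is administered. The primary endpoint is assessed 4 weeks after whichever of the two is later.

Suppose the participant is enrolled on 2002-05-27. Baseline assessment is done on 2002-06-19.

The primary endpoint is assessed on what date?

The participant is enrolled: May 27, 2002.
The week-2 follow-up occurs: May 27, 2002 + 6 weeks = Jul 8, 2002.
Baseline assessment is done: Jun 19, 2002.
The first dose is administered: Jun 19, 2002 + 1 week = Jun 26, 2002.
Both prerequisites met — the week-2 follow-up occurs (Jul 8, 2002), the first dose is administered (Jun 26, 2002); the later is Jul 8, 2002.
The primary endpoint is assessed: Jul 8, 2002 + 4 weeks = Aug 5, 2002.

2002-08-05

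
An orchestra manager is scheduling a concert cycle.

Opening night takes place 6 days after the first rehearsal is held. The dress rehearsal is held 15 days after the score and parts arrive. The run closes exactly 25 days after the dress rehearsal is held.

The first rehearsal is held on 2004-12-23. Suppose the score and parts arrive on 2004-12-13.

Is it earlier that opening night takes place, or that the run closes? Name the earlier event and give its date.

Opening night takes place — 2004-12-29

The first rehearsal is held: Dec 23, 2004.
Opening night takes place: Dec 23, 2004 + 6 days = Dec 29, 2004.
The score and parts arrive: Dec 13, 2004.
The dress rehearsal is held: Dec 13, 2004 + 15 days = Dec 28, 2004.
The run closes: Dec 28, 2004 + 25 days = Jan 22, 2005.
Comparing: opening night takes place on Dec 29, 2004 vs the run closes on Jan 22, 2005. Earlier: opening night takes place.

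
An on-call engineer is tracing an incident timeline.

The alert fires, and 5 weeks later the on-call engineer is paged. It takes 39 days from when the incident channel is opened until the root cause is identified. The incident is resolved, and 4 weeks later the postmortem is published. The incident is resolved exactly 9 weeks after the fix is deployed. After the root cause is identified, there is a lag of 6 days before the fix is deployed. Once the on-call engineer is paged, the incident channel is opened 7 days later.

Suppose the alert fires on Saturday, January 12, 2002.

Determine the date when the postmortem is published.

The alert fires: Jan 12, 2002.
The on-call engineer is paged: Jan 12, 2002 + 5 weeks = Feb 16, 2002.
The incident channel is opened: Feb 16, 2002 + 7 days = Feb 23, 2002.
The root cause is identified: Feb 23, 2002 + 39 days = Apr 3, 2002.
The fix is deployed: Apr 3, 2002 + 6 days = Apr 9, 2002.
The incident is resolved: Apr 9, 2002 + 9 weeks = Jun 11, 2002.
The postmortem is published: Jun 11, 2002 + 4 weeks = Jul 9, 2002.

Tuesday, July 9, 2002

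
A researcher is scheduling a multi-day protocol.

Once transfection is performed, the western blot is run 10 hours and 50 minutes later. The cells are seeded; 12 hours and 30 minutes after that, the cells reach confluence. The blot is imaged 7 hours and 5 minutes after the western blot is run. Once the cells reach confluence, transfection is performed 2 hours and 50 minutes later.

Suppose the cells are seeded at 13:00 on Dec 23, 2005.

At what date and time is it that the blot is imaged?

The cells are seeded: 13:00 Dec 23, 2005.
The cells reach confluence: 13:00 Dec 23, 2005 + 12h30m = 01:30 Dec 24, 2005.
Transfection is performed: 01:30 Dec 24, 2005 + 2h50m = 04:20 Dec 24, 2005.
The western blot is run: 04:20 Dec 24, 2005 + 10h50m = 15:10 Dec 24, 2005.
The blot is imaged: 15:10 Dec 24, 2005 + 7h05m = 22:15 Dec 24, 2005.

22:15 on Dec 24, 2005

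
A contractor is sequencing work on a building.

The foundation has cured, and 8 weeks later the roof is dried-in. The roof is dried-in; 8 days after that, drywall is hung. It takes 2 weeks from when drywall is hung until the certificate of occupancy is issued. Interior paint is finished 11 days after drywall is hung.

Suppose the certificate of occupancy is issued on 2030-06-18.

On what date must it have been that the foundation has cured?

The certificate of occupancy is issued: Jun 18, 2030.
Drywall is hung: Jun 18, 2030 − 2 weeks = Jun 4, 2030.
The roof is dried-in: Jun 4, 2030 − 8 days = May 27, 2030.
The foundation has cured: May 27, 2030 − 8 weeks = Apr 1, 2030.

2030-04-01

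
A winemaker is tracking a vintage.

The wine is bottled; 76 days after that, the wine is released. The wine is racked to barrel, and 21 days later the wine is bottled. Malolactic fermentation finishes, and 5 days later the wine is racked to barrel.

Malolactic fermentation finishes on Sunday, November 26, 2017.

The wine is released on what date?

Malolactic fermentation finishes: Nov 26, 2017.
The wine is racked to barrel: Nov 26, 2017 + 5 days = Dec 1, 2017.
The wine is bottled: Dec 1, 2017 + 21 days = Dec 22, 2017.
The wine is released: Dec 22, 2017 + 76 days = Mar 8, 2018.

Thursday, March 8, 2018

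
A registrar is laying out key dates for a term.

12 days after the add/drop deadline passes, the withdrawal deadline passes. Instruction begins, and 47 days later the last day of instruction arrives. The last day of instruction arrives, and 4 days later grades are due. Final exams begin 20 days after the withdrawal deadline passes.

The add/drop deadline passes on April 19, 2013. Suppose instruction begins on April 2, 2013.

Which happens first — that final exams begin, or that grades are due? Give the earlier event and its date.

Final exams begin — May 21, 2013

The add/drop deadline passes: Apr 19, 2013.
The withdrawal deadline passes: Apr 19, 2013 + 12 days = May 1, 2013.
Final exams begin: May 1, 2013 + 20 days = May 21, 2013.
Instruction begins: Apr 2, 2013.
The last day of instruction arrives: Apr 2, 2013 + 47 days = May 19, 2013.
Grades are due: May 19, 2013 + 4 days = May 23, 2013.
Comparing: final exams begin on May 21, 2013 vs grades are due on May 23, 2013. Earlier: final exams begin.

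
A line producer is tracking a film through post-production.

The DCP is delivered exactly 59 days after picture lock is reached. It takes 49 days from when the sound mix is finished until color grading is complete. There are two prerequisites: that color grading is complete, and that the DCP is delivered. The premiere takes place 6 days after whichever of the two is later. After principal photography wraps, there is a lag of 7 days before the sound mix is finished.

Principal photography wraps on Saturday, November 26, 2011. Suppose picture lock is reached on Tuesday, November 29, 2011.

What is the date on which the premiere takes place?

Thursday, February 2, 2012

Principal photography wraps: Nov 26, 2011.
The sound mix is finished: Nov 26, 2011 + 7 days = Dec 3, 2011.
Color grading is complete: Dec 3, 2011 + 49 days = Jan 21, 2012.
Picture lock is reached: Nov 29, 2011.
The DCP is delivered: Nov 29, 2011 + 59 days = Jan 27, 2012.
Both prerequisites met — color grading is complete (Jan 21, 2012), the DCP is delivered (Jan 27, 2012); the later is Jan 27, 2012.
The premiere takes place: Jan 27, 2012 + 6 days = Feb 2, 2012.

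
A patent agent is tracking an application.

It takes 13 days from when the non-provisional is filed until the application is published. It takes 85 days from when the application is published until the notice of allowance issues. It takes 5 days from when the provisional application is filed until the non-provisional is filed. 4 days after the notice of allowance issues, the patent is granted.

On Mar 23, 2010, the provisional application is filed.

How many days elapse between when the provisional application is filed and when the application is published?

Causal path: the provisional application is filed → the non-provisional is filed → the application is published.
Total delay along the path: 5 + 13 = 18 days.

18 days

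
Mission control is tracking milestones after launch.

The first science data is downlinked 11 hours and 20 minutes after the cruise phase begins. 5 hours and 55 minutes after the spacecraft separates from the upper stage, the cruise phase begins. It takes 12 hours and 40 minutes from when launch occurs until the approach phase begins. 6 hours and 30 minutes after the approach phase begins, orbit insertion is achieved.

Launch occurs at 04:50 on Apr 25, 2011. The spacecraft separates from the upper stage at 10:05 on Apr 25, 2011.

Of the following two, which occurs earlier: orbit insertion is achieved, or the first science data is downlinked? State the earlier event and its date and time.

Launch occurs: 04:50 Apr 25, 2011.
The approach phase begins: 04:50 Apr 25, 2011 + 12h40m = 17:30 Apr 25, 2011.
Orbit insertion is achieved: 17:30 Apr 25, 2011 + 6h30m = 00:00 Apr 26, 2011.
The spacecraft separates from the upper stage: 10:05 Apr 25, 2011.
The cruise phase begins: 10:05 Apr 25, 2011 + 5h55m = 16:00 Apr 25, 2011.
The first science data is downlinked: 16:00 Apr 25, 2011 + 11h20m = 03:20 Apr 26, 2011.
Comparing: orbit insertion is achieved at 00:00 Apr 26, 2011 vs the first science data is downlinked at 03:20 Apr 26, 2011. Earlier: orbit insertion is achieved.

Orbit insertion is achieved — 00:00 on Apr 26, 2011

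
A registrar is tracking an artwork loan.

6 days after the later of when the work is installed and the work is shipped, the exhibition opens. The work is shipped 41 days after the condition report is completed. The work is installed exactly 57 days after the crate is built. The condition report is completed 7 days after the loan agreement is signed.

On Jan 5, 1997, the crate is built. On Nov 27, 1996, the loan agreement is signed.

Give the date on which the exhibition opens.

The crate is built: Jan 5, 1997.
The work is installed: Jan 5, 1997 + 57 days = Mar 3, 1997.
The loan agreement is signed: Nov 27, 1996.
The condition report is completed: Nov 27, 1996 + 7 days = Dec 4, 1996.
The work is shipped: Dec 4, 1996 + 41 days = Jan 14, 1997.
Both prerequisites met — the work is installed (Mar 3, 1997), the work is shipped (Jan 14, 1997); the later is Mar 3, 1997.
The exhibition opens: Mar 3, 1997 + 6 days = Mar 9, 1997.

Mar 9, 1997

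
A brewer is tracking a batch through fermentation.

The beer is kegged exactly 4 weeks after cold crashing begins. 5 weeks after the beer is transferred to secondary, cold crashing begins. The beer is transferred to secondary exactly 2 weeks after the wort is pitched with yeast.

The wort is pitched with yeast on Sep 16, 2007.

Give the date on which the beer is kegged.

The wort is pitched with yeast: Sep 16, 2007.
The beer is transferred to secondary: Sep 16, 2007 + 2 weeks = Sep 30, 2007.
Cold crashing begins: Sep 30, 2007 + 5 weeks = Nov 4, 2007.
The beer is kegged: Nov 4, 2007 + 4 weeks = Dec 2, 2007.

Dec 2, 2007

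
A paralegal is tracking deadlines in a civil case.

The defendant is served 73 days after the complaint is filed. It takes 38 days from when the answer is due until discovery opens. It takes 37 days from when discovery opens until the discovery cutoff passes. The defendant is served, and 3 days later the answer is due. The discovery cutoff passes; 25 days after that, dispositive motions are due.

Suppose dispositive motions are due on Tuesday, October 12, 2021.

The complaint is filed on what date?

Dispositive motions are due: Oct 12, 2021.
The discovery cutoff passes: Oct 12, 2021 − 25 days = Sep 17, 2021.
Discovery opens: Sep 17, 2021 − 37 days = Aug 11, 2021.
The answer is due: Aug 11, 2021 − 38 days = Jul 4, 2021.
The defendant is served: Jul 4, 2021 − 3 days = Jul 1, 2021.
The complaint is filed: Jul 1, 2021 − 73 days = Apr 19, 2021.

Monday, April 19, 2021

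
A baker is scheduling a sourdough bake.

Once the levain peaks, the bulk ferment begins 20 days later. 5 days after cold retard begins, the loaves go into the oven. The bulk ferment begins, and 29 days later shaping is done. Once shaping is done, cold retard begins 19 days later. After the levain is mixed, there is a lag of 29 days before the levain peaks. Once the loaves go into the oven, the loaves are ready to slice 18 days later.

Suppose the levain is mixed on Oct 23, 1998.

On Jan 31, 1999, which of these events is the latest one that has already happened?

The levain is mixed: Oct 23, 1998.
The levain peaks: Oct 23, 1998 + 29 days = Nov 21, 1998.
The bulk ferment begins: Nov 21, 1998 + 20 days = Dec 11, 1998.
Shaping is done: Dec 11, 1998 + 29 days = Jan 9, 1999.
Cold retard begins: Jan 9, 1999 + 19 days = Jan 28, 1999.
The loaves go into the oven: Jan 28, 1999 + 5 days = Feb 2, 1999.
The loaves are ready to slice: Feb 2, 1999 + 18 days = Feb 20, 1999.
Jan 31, 1999 falls between when cold retard begins (Jan 28, 1999) and when the loaves go into the oven (Feb 2, 1999).

Cold retard begins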